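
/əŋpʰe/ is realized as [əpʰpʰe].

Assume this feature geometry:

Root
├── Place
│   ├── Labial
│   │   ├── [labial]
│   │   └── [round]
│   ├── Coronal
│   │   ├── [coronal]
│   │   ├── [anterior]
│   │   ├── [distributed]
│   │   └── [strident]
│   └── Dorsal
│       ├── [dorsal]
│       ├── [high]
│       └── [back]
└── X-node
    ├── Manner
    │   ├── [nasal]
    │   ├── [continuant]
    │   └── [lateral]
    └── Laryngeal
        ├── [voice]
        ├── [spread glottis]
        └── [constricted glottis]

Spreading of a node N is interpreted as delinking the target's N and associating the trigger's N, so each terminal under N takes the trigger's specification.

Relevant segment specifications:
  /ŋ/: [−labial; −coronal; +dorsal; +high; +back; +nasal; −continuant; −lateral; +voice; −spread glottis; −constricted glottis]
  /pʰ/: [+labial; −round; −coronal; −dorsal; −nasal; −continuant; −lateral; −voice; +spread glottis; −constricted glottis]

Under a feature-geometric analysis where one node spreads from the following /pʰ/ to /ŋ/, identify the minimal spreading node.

Comparing /ŋ/ with its surface form [pʰ], the features that change are [voice], [spread glottis], [nasal], [labial], [round], [dorsal], [high], [back].
These terminals are all dominated by Root, and no proper subconstituent of Root covers them all; Root is their lowest common ancestor.
Delinking /ŋ/'s Root and associating /pʰ/'s Root gives precisely the feature bundle of [pʰ].

Root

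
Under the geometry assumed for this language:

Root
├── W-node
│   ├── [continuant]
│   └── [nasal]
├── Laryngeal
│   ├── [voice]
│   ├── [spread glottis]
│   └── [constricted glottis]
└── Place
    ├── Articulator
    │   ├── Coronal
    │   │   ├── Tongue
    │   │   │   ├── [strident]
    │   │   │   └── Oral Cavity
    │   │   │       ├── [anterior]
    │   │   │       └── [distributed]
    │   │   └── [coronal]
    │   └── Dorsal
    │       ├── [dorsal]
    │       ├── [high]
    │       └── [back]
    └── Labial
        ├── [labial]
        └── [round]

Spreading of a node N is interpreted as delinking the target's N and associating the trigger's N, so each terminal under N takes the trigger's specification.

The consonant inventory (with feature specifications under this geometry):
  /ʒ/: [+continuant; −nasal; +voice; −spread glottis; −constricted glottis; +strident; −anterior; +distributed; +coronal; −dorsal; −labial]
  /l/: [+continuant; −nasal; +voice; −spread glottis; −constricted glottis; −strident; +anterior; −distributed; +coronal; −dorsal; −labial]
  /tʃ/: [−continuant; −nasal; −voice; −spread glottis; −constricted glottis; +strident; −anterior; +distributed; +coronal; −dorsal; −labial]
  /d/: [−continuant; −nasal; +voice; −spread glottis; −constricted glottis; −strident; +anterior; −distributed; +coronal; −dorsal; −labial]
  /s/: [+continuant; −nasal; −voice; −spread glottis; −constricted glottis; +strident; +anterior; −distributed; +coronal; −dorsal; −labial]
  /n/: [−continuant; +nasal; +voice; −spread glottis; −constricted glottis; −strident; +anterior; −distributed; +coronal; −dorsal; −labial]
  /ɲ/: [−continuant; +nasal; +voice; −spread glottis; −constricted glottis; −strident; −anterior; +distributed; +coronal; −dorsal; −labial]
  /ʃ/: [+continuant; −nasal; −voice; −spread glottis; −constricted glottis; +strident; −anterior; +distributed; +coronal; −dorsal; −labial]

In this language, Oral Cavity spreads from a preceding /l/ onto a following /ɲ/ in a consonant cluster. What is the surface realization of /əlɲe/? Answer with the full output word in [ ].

[əlne]

Terminals under Oral Cavity in this geometry: [anterior], [distributed].
The target acquires /l/'s values for everything under Oral Cavity — [+anterior], [−distributed] — while keeping its own [continuant], [nasal], [voice], ….
The resulting bundle matches /n/ in the inventory; substituting it for /ɲ/ gives [əlne].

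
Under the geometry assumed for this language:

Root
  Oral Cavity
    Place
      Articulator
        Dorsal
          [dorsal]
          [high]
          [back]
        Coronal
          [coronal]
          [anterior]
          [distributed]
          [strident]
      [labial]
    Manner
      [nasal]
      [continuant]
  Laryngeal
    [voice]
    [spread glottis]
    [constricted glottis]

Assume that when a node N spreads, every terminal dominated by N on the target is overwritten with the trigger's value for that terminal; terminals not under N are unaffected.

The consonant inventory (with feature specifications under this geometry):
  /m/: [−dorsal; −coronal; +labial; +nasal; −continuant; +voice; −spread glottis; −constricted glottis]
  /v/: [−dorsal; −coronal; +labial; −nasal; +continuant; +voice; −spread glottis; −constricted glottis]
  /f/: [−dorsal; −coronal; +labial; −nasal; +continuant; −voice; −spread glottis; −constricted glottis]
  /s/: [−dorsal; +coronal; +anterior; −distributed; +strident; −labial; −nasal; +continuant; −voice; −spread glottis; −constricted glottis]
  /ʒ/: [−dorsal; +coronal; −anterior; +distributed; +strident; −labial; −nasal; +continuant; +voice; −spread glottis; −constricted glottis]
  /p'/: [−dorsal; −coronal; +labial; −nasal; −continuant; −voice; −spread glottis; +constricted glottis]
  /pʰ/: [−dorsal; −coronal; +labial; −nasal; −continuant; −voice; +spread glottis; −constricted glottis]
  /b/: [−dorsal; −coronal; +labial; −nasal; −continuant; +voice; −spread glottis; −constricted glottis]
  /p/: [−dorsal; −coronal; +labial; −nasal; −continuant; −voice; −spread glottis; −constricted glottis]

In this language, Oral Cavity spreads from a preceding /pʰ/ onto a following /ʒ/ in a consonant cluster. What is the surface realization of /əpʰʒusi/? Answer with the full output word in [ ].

[əpʰbusi]

Terminals under Oral Cavity in this geometry: [dorsal], [high], [back], [coronal], [anterior], [distributed], [strident], [labial], [nasal], [continuant].
After delinking /ʒ/'s Oral Cavity and linking /pʰ/'s, the affected terminals become [−dorsal], [−coronal], [+labial], [−nasal], [−continuant]; [voice], [spread glottis], [constricted glottis] (outside Oral Cavity) are retained from /ʒ/.
This feature bundle is that of [b], so /əpʰʒusi/ surfaces as [əpʰbusi].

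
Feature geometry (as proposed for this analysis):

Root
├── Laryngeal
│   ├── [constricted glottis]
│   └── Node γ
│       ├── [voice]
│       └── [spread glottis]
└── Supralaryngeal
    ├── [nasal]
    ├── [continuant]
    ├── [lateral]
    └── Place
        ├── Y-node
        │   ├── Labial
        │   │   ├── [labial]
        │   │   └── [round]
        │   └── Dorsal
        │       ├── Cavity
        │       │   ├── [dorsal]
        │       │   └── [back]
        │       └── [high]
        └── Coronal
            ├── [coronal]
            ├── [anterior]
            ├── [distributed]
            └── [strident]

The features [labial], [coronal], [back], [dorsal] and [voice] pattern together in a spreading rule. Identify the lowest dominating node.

Root

[labial]: Root → Supralaryngeal → Place → Y-node → Labial → [labial].
[coronal]: Root → Supralaryngeal → Place → Coronal → [coronal].
[back]: Root → Supralaryngeal → Place → Y-node → Dorsal → Cavity → [back].
[dorsal]: Root → Supralaryngeal → Place → Y-node → Dorsal → Cavity → [dorsal].
[voice]: Root → Laryngeal → Node γ → [voice].
Root is the lowest common ancestor — every listed feature sits under it, and no single subconstituent of Root covers them all.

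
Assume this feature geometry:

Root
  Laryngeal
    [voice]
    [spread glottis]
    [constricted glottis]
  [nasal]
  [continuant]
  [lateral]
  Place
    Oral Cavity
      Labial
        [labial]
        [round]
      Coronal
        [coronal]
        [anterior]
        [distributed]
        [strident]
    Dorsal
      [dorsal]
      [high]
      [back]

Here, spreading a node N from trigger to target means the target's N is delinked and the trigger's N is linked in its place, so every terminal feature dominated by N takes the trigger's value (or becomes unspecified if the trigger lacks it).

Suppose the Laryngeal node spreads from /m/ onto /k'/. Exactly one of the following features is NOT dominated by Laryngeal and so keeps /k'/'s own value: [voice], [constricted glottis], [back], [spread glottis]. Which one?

[back]

The terminals dominated by Laryngeal are [voice], [spread glottis], [constricted glottis].
[spread glottis], [constricted glottis], [voice] all lie under Laryngeal, so they are overwritten when Laryngeal spreads.
[back] is not within the Laryngeal subtree (it hangs from Dorsal), so /k'/'s [back] value survives.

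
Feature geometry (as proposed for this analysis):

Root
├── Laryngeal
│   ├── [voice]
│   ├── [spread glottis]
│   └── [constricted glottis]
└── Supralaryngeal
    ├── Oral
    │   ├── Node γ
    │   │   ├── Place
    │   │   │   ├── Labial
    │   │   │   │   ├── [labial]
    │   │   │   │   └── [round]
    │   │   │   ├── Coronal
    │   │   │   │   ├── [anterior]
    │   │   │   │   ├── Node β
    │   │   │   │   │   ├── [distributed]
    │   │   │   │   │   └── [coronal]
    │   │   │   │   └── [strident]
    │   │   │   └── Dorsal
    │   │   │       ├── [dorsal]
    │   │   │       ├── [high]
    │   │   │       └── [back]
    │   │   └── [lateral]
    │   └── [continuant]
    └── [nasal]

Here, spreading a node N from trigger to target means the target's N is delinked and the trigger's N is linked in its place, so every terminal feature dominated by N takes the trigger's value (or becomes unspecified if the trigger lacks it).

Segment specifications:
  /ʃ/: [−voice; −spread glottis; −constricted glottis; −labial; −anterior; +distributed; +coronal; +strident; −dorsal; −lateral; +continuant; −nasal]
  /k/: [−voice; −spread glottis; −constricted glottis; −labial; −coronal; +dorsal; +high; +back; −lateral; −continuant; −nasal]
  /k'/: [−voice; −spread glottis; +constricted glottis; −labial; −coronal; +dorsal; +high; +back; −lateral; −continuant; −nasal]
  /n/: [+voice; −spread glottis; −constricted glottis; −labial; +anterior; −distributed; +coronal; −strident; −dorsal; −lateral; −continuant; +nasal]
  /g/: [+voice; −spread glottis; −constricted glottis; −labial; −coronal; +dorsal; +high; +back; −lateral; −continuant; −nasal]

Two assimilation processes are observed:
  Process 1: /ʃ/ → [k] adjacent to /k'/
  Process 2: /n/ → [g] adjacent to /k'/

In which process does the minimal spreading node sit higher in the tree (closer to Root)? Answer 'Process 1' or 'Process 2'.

Process 2

Process 1: the features that change are [continuant], [coronal], [anterior], [distributed], [strident], [dorsal], [high], [back]; the minimal node is Oral (depth 2).
Process 2 alters [nasal], [coronal], [anterior], [distributed], [strident], [dorsal], [high], [back]; the lowest common ancestor is Supralaryngeal (depth 1 from Root).
Supralaryngeal (depth 1) sits above Oral (depth 2), making Process 2 the one with the higher spreading node.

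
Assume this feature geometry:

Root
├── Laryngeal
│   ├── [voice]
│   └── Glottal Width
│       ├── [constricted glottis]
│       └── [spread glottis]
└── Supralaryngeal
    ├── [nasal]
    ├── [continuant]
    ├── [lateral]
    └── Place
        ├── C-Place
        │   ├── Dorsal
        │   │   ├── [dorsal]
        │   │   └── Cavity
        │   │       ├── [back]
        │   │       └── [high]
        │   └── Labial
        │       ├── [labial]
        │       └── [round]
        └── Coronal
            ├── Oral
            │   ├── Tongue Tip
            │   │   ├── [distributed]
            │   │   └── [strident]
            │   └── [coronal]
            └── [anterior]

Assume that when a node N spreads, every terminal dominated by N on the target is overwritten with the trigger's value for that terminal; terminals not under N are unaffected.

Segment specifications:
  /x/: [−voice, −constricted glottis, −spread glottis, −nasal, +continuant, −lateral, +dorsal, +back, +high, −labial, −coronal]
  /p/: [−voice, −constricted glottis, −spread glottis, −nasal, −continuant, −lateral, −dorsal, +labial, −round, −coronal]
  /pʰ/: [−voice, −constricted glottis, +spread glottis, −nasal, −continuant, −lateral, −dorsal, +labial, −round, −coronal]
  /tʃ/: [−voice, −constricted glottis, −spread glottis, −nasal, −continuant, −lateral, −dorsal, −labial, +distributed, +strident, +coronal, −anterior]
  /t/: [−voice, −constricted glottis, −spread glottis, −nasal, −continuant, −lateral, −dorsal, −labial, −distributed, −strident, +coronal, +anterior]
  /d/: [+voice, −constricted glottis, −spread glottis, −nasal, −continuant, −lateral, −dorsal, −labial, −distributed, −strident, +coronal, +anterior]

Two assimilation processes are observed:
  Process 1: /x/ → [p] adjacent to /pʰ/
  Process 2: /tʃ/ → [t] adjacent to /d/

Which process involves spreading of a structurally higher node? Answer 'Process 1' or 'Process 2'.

Process 1 alters [continuant], [labial], [round], [dorsal], [high], [back]; the lowest common ancestor is Supralaryngeal (depth 1 from Root).
Process 2 alters [anterior], [distributed], [strident]; the lowest common ancestor is Coronal (depth 3 from Root).
Supralaryngeal (depth 1) sits above Coronal (depth 3), making Process 1 the one with the higher spreading node.

Process 1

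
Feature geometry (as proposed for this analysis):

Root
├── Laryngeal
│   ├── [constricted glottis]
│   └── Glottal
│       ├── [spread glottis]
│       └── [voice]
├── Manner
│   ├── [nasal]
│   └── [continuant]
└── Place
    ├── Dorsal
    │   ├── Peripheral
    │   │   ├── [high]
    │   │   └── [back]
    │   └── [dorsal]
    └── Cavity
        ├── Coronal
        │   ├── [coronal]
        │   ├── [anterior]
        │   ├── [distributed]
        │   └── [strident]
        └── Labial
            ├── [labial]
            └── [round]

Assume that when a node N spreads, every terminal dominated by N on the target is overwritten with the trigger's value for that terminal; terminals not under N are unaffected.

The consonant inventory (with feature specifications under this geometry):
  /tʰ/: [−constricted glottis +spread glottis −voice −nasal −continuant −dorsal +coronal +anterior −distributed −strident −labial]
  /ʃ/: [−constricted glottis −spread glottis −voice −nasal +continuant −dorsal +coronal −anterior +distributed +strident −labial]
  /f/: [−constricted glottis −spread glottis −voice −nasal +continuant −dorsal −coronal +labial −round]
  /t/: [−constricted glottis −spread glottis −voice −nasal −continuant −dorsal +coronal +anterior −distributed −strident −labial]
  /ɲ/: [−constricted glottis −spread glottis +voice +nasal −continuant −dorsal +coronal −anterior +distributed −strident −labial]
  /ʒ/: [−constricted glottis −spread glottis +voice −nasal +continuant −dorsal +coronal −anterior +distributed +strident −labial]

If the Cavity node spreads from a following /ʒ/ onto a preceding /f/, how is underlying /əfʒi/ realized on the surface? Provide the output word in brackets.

[əʃʒi]

The Cavity node dominates the terminals [coronal], [anterior], [distributed], [strident], [labial], [round].
The target acquires /ʒ/'s values for everything under Cavity — [+coronal], [−anterior], [+distributed], [+strident], [−labial] — while keeping its own [constricted glottis], [spread glottis], [voice], ….
The resulting bundle matches /ʃ/ in the inventory; substituting it for /f/ gives [əʃʒi].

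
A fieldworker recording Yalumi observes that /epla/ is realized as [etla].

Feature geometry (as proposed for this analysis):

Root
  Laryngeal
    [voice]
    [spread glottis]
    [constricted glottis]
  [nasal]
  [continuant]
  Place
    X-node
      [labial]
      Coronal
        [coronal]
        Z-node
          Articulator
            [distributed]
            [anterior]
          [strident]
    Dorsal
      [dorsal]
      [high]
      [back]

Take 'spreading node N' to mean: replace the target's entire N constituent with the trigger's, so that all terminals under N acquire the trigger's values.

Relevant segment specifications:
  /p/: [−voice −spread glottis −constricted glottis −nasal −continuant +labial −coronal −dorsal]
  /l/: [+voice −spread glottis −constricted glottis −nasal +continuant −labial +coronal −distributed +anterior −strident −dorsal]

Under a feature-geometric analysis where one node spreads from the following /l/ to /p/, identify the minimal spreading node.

/p/ and [t] differ in [labial], [coronal], [anterior], [distributed], [strident]; every other specified feature is identical.
In this geometry the lowest node dominating all of them is X-node: every daughter of X-node dominates only a proper subset, so no lower node suffices.
If X-node spreads, every terminal under it takes /l/'s value, producing [t] as observed.
Features on which the two segments disagree outside X-node, such as [continuant], [voice], are unchanged — nothing dominating them spread, and X-node is the minimal sufficient constituent.

X-node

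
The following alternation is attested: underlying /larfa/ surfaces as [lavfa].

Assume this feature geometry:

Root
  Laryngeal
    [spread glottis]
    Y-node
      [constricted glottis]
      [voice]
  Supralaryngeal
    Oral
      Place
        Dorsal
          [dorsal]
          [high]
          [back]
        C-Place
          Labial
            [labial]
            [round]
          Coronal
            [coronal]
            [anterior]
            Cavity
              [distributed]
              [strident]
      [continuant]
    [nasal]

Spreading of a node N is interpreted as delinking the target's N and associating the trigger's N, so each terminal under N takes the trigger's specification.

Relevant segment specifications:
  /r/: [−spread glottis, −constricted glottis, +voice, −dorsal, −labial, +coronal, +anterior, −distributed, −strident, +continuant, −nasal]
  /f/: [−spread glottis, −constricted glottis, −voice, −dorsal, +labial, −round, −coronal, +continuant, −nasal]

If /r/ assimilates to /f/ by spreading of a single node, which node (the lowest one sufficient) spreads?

The alternation /r/ → [v] changes [labial], [round], [coronal], [anterior], [distributed], [strident] and nothing else.
In this geometry the lowest node dominating all of them is C-Place: every daughter of C-Place dominates only a proper subset, so no lower node suffices.
Delinking /r/'s C-Place and associating /f/'s C-Place gives precisely the feature bundle of [v].
[voice] stays as in /r/ although /f/ differs there, so no node dominating it spread; among the remaining candidates C-Place is the lowest that derives the output.

C-Place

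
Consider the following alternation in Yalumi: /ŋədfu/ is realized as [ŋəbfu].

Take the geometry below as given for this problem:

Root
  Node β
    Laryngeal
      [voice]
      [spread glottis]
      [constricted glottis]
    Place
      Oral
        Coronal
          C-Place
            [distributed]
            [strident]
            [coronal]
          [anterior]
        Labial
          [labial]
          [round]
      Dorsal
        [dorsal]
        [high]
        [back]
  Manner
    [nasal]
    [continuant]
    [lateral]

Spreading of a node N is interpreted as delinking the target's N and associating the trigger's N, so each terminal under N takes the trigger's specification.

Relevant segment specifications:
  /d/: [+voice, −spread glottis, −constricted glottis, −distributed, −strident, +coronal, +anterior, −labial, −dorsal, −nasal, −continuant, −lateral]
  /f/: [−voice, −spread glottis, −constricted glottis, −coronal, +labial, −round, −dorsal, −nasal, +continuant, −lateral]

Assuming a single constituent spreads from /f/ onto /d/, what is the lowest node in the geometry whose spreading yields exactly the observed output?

Oral

The alternation /d/ → [b] changes [labial], [round], [coronal], [anterior], [distributed], [strident] and nothing else.
The smallest constituent containing every changed terminal is Oral — each of its daughters lacks at least one of the affected features.
Delinking /d/'s Oral and associating /f/'s Oral gives precisely the feature bundle of [b].
[continuant], [voice] stay as in /d/ although /f/ differs there, so no node dominating them spread; among the remaining candidates Oral is the lowest that derives the output.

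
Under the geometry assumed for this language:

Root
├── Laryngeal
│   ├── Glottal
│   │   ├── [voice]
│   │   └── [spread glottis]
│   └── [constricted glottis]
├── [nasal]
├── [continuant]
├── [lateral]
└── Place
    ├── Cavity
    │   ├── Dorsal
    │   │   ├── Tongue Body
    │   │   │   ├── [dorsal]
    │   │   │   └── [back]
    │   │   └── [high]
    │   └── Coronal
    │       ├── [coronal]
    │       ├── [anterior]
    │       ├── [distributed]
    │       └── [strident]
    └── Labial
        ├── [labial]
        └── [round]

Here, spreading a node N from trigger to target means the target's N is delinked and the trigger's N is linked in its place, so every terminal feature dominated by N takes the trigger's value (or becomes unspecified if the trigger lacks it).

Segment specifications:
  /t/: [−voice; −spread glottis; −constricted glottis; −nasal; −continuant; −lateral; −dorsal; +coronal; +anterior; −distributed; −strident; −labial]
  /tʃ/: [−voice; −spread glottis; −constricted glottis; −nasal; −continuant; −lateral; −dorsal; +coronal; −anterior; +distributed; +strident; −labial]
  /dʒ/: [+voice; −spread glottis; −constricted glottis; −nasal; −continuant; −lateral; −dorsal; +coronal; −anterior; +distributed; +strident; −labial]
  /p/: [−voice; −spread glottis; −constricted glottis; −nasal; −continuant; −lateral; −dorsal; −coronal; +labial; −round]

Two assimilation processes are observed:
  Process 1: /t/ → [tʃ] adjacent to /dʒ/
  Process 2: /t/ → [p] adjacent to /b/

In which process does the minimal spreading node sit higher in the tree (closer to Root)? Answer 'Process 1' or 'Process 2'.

Process 1 alters [anterior], [distributed], [strident]; the lowest common ancestor is Coronal (depth 3 from Root).
In Process 2, [labial], [round], [coronal], [anterior], [distributed], [strident] change, so the minimal spreading node is Place at depth 1.
Depth 1 < depth 3; Process 2 involves the structurally higher constituent Place.

Process 2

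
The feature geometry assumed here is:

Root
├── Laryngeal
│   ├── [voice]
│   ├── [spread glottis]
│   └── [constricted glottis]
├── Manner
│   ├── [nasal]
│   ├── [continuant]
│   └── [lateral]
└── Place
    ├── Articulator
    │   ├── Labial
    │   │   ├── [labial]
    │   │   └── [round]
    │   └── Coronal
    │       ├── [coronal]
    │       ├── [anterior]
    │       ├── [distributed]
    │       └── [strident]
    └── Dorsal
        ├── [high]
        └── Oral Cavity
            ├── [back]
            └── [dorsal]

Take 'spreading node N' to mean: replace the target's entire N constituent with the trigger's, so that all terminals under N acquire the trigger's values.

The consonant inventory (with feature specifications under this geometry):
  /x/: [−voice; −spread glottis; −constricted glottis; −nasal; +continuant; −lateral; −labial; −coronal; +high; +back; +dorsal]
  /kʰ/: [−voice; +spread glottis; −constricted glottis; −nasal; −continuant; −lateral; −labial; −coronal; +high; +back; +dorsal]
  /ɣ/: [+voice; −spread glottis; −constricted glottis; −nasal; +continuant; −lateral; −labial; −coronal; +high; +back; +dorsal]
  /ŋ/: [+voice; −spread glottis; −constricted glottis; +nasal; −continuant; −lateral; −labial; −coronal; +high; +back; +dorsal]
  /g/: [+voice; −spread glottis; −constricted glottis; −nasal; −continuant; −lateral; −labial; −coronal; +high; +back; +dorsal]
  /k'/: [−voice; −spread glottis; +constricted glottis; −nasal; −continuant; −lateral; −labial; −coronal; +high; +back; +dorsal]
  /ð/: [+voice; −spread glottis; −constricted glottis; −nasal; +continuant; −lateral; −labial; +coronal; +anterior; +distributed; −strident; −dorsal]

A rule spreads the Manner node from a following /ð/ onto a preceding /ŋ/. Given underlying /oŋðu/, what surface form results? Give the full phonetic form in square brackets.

[oɣðu]

The Manner node dominates the terminals [nasal], [continuant], [lateral].
The target acquires /ð/'s values for everything under Manner — [−nasal], [+continuant], [−lateral] — while keeping its own [voice], [spread glottis], [constricted glottis], ….
This feature bundle is that of [ɣ], so /oŋðu/ surfaces as [oɣðu].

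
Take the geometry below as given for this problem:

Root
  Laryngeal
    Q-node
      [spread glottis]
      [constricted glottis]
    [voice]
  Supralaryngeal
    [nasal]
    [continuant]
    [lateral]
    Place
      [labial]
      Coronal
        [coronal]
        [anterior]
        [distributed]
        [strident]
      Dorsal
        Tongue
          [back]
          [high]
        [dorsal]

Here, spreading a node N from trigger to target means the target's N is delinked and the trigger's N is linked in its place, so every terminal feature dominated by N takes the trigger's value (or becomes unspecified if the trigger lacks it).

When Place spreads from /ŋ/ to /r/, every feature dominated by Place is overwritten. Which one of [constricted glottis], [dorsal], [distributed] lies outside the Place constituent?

[constricted glottis]

Place dominates exactly [labial], [coronal], [anterior], [distributed], [strident], [back], [high], [dorsal].
Spreading Place replaces [dorsal], [distributed] with the trigger's values, since each sits inside the Place constituent.
But [constricted glottis] is a dependent of Q-node, outside Place; it is therefore untouched by the spreading.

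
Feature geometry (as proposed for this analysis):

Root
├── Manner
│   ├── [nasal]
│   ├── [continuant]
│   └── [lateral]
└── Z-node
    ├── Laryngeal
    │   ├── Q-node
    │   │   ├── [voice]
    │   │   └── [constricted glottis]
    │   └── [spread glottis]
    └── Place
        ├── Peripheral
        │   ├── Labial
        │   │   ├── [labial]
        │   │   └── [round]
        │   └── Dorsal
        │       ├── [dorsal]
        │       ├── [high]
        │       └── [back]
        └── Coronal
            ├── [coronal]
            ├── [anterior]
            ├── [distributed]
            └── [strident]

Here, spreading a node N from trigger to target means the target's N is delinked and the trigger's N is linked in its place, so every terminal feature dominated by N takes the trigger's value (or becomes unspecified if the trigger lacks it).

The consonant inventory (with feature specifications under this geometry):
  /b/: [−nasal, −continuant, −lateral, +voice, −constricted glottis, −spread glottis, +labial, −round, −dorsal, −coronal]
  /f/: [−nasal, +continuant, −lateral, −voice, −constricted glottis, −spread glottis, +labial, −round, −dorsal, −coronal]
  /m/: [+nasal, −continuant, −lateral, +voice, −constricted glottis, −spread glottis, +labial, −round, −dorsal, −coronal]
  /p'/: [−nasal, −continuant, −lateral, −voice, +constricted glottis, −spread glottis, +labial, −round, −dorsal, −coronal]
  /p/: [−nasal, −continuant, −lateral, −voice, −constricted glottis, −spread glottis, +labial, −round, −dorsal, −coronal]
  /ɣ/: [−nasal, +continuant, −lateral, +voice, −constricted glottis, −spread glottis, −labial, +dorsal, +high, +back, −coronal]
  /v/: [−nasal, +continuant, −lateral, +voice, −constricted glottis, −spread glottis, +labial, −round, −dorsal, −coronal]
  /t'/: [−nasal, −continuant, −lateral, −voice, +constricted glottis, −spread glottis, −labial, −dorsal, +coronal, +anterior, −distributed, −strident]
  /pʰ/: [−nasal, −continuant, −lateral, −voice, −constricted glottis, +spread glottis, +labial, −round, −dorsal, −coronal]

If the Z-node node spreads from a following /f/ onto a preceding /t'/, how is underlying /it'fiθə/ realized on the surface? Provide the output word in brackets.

[ipfiθə]

Z-node immediately or transitively dominates [voice], [constricted glottis], [spread glottis], [labial], [round], [dorsal], [high], [back], [coronal], [anterior], [distributed], [strident].
The target acquires /f/'s values for everything under Z-node — [−voice], [−constricted glottis], [−spread glottis], [+labial], [−round], [−dorsal], [−coronal] — while keeping its own [nasal], [continuant], [lateral].
Among the inventory, only /p/ has exactly this specification, giving the surface form [ipfiθə].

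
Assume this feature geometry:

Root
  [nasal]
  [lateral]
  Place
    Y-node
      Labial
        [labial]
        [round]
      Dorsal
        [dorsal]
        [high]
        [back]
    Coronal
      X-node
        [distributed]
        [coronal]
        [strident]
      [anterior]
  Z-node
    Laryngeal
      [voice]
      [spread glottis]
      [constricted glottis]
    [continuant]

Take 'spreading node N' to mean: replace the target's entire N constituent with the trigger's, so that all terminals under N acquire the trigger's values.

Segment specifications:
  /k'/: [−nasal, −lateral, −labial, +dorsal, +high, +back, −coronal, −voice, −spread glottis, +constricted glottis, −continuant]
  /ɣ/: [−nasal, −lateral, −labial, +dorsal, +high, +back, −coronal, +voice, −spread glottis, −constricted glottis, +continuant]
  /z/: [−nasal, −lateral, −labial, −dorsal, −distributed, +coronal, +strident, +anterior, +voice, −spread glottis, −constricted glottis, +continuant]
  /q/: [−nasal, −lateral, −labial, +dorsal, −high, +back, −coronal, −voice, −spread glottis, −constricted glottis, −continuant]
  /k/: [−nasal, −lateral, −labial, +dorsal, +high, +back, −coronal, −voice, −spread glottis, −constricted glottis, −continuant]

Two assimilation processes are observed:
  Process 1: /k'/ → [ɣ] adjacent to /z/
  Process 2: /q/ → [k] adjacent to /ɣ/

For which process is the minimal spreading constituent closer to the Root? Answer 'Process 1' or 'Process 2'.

Process 1 alters [voice], [constricted glottis], [continuant]; the lowest common ancestor is Z-node (depth 1 from Root).
In Process 2, [high] changes, so the minimal spreading node is [high] at depth 4.
Z-node is closer to Root than [high], so Process 1 spreads the higher node.

Process 1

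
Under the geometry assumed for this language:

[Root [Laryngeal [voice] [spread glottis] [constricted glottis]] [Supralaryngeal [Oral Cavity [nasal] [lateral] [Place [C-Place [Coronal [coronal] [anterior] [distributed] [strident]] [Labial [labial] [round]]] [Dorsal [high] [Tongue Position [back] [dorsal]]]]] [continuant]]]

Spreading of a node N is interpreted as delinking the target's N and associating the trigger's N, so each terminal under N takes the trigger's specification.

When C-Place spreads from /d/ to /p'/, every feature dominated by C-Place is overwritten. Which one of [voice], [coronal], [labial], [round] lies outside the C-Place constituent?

[voice]

The terminals dominated by C-Place are [coronal], [anterior], [distributed], [strident], [labial], [round].
[coronal], [round], [labial] all lie under C-Place, so they are overwritten when C-Place spreads.
[voice] attaches under Laryngeal, not under C-Place, so /p'/ retains its own value for [voice].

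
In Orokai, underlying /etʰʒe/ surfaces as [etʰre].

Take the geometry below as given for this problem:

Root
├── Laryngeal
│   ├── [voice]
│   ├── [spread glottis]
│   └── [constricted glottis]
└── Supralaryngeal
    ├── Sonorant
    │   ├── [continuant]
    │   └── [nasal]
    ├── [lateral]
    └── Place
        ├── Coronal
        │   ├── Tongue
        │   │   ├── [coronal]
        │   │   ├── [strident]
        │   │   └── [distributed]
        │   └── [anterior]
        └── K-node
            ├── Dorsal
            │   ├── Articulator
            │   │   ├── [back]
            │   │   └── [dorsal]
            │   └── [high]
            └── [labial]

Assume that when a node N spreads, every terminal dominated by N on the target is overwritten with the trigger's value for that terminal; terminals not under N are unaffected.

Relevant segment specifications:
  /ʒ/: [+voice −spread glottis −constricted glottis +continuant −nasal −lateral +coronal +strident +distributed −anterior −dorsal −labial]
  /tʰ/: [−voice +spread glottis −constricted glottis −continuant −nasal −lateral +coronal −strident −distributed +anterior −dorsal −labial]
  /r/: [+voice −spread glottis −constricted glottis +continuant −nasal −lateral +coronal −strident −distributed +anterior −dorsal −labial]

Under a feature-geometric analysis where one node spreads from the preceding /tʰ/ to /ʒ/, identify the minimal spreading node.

Comparing /ʒ/ with its surface form [r], the features that change are [anterior], [distributed], [strident].
These terminals are all dominated by Coronal, and no proper subconstituent of Coronal covers them all; Coronal is their lowest common ancestor.
Spreading Coronal from /tʰ/ overwrites each of those terminals with /tʰ/'s values, yielding exactly [r].
[spread glottis], [voice] stay as in /ʒ/ although /tʰ/ differs there, so no node dominating them spread; among the remaining candidates Coronal is the lowest that derives the output.

Coronal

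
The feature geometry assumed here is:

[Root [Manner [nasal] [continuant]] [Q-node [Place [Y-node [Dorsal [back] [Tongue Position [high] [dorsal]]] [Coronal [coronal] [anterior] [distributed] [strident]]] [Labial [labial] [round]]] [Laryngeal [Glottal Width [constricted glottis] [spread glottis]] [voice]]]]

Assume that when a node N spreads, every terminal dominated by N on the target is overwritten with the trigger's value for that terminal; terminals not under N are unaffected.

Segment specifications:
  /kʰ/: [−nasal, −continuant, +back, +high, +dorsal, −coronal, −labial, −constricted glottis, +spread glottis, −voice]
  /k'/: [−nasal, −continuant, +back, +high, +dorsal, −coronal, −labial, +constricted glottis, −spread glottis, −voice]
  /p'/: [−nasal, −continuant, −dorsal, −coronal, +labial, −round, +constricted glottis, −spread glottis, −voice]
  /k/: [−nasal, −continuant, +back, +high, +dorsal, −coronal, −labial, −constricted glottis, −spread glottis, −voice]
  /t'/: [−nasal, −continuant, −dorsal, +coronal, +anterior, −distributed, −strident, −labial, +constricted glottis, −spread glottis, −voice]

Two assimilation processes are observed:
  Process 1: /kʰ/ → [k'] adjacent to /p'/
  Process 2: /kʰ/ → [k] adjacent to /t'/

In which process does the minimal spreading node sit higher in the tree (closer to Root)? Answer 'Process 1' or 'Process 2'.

In Process 1, [spread glottis], [constricted glottis] change, so the minimal spreading node is Glottal Width at depth 3.
Process 2 alters [spread glottis]; the lowest dominating node is [spread glottis] (depth 4 from Root).
Depth 3 < depth 4; Process 1 involves the structurally higher constituent Glottal Width.

Process 1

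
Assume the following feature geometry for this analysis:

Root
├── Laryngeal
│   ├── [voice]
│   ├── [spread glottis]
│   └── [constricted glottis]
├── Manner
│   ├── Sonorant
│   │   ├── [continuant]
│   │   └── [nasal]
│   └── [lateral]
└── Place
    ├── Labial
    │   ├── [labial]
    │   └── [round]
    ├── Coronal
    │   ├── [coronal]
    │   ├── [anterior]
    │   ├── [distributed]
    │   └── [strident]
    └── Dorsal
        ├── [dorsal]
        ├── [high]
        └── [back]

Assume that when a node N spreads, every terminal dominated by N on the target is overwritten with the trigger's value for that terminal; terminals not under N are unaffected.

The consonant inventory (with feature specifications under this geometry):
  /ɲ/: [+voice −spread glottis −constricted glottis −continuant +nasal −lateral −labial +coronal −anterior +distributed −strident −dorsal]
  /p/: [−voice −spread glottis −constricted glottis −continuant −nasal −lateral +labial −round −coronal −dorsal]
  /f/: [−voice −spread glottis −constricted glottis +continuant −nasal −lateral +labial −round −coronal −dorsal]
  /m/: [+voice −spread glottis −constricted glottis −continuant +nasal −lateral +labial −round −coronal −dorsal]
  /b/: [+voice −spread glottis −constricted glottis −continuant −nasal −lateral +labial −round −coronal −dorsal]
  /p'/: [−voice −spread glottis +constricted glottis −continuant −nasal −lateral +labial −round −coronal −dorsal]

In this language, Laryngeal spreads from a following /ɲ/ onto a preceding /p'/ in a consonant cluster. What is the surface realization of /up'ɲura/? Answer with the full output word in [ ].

Laryngeal immediately or transitively dominates [voice], [spread glottis], [constricted glottis].
The target acquires /ɲ/'s values for everything under Laryngeal — [+voice], [−spread glottis], [−constricted glottis] — while keeping its own [continuant], [nasal], [lateral], ….
The resulting bundle matches /b/ in the inventory; substituting it for /p'/ gives [ubɲura].

[ubɲura]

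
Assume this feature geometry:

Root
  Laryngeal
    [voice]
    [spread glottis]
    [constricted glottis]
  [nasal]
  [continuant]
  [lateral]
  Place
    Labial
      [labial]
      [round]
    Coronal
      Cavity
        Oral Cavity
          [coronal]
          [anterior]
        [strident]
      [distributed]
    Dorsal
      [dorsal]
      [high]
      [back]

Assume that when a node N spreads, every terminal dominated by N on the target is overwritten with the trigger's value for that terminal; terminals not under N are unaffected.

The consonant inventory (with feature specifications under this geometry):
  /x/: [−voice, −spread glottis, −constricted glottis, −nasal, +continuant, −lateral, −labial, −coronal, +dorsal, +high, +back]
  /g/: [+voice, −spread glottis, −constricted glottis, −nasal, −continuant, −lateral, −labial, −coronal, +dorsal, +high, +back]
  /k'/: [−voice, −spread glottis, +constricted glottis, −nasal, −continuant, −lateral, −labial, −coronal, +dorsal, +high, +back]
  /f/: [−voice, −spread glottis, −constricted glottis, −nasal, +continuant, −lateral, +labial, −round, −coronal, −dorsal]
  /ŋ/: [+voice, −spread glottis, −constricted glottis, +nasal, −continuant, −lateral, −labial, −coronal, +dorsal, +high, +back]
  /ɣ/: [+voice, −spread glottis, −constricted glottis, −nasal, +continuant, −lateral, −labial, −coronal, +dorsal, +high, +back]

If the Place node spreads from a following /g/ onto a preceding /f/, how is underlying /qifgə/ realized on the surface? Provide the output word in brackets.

[qixgə]

The Place node dominates the terminals [labial], [round], [coronal], [anterior], [strident], [distributed], [dorsal], [high], [back].
Spreading Place from /g/ onto /f/ replaces those values with /g/'s: [−labial], [−coronal], [+dorsal], [+high], [+back]. Features outside Place ([voice], [spread glottis], [constricted glottis], …) stay as in /f/.
The resulting bundle matches /x/ in the inventory; substituting it for /f/ gives [qixgə].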